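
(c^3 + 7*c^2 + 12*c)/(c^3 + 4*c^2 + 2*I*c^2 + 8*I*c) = (c + 3)/(c + 2*I)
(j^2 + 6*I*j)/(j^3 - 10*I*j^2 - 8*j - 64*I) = j*(j + 6*I)/(j^3 - 10*I*j^2 - 8*j - 64*I)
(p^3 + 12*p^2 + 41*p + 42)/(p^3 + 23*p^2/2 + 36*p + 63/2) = 2*(p + 2)/(2*p + 3)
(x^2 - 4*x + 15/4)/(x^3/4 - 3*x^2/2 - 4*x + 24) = (4*x^2 - 16*x + 15)/(x^3 - 6*x^2 - 16*x + 96)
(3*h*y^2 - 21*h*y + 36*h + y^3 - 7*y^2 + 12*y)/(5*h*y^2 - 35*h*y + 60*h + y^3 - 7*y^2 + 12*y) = (3*h + y)/(5*h + y)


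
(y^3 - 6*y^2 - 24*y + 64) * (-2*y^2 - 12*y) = -2*y^5 + 120*y^3 + 160*y^2 - 768*y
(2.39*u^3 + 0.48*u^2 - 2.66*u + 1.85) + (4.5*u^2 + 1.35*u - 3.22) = 2.39*u^3 + 4.98*u^2 - 1.31*u - 1.37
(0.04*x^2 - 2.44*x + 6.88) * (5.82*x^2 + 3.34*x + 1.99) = 0.2328*x^4 - 14.0672*x^3 + 31.9716*x^2 + 18.1236*x + 13.6912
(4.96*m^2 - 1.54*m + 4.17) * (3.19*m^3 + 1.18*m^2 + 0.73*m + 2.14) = 15.8224*m^5 + 0.940199999999999*m^4 + 15.1059*m^3 + 14.4108*m^2 - 0.251500000000001*m + 8.9238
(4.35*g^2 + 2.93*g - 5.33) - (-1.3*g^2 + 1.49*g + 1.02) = 5.65*g^2 + 1.44*g - 6.35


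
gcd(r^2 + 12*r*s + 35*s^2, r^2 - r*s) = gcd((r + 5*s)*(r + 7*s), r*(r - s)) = 1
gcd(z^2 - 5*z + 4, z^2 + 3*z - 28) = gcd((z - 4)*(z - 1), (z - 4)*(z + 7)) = z - 4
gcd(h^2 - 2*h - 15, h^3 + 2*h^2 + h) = 1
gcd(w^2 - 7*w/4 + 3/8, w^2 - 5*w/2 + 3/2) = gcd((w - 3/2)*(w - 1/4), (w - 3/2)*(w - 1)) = w - 3/2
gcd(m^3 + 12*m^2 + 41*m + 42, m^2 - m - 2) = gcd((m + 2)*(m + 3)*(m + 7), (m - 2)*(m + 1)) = 1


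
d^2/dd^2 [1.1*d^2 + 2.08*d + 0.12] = 2.20000000000000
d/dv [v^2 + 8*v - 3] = 2*v + 8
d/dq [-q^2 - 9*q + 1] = -2*q - 9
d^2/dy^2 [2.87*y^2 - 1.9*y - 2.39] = 5.74000000000000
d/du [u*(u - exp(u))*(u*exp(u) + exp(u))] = (u*(1 - exp(u))*(u + 1) + u*(u + 2)*(u - exp(u)) + (u + 1)*(u - exp(u)))*exp(u)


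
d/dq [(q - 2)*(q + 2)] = 2*q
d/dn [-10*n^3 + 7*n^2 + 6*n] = -30*n^2 + 14*n + 6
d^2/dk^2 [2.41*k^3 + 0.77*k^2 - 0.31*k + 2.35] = 14.46*k + 1.54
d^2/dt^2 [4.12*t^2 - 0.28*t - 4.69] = 8.24000000000000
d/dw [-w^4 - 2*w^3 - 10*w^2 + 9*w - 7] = -4*w^3 - 6*w^2 - 20*w + 9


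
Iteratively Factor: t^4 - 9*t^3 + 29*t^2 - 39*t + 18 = (t - 3)*(t^3 - 6*t^2 + 11*t - 6) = (t - 3)^2*(t^2 - 3*t + 2) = (t - 3)^2*(t - 1)*(t - 2)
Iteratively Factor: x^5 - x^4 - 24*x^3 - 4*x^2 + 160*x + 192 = (x - 4)*(x^4 + 3*x^3 - 12*x^2 - 52*x - 48) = (x - 4)*(x + 2)*(x^3 + x^2 - 14*x - 24) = (x - 4)*(x + 2)^2*(x^2 - x - 12) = (x - 4)^2*(x + 2)^2*(x + 3)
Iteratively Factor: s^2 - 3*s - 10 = (s + 2)*(s - 5)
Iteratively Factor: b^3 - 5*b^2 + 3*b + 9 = (b - 3)*(b^2 - 2*b - 3) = (b - 3)*(b + 1)*(b - 3)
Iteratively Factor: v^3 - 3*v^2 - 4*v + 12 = (v - 3)*(v^2 - 4) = (v - 3)*(v - 2)*(v + 2)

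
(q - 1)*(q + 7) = q^2 + 6*q - 7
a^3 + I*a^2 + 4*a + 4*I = (a - 2*I)*(a + I)*(a + 2*I)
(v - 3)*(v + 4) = v^2 + v - 12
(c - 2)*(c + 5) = c^2 + 3*c - 10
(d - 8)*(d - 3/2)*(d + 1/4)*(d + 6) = d^4 - 13*d^3/4 - 367*d^2/8 + 243*d/4 + 18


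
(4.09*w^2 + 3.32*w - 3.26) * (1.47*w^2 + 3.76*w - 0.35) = 6.0123*w^4 + 20.2588*w^3 + 6.2595*w^2 - 13.4196*w + 1.141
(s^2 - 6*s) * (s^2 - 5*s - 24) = s^4 - 11*s^3 + 6*s^2 + 144*s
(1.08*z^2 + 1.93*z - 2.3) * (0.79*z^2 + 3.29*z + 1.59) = 0.8532*z^4 + 5.0779*z^3 + 6.2499*z^2 - 4.4983*z - 3.657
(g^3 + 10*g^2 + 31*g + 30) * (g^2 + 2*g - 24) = g^5 + 12*g^4 + 27*g^3 - 148*g^2 - 684*g - 720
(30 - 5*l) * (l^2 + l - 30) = -5*l^3 + 25*l^2 + 180*l - 900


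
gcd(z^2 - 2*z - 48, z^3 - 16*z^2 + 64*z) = z - 8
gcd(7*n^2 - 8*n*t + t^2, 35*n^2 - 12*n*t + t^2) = -7*n + t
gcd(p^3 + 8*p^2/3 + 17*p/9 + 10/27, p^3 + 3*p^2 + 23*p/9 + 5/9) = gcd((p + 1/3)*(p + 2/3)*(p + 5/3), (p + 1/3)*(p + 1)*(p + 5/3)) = p^2 + 2*p + 5/9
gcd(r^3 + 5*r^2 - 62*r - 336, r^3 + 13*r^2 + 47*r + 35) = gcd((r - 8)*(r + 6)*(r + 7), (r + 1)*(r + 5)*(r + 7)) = r + 7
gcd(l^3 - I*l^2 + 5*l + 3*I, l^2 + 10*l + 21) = 1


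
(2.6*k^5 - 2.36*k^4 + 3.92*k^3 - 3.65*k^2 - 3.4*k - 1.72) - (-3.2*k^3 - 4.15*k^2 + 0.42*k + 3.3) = 2.6*k^5 - 2.36*k^4 + 7.12*k^3 + 0.5*k^2 - 3.82*k - 5.02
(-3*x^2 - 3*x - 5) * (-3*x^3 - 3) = 9*x^5 + 9*x^4 + 15*x^3 + 9*x^2 + 9*x + 15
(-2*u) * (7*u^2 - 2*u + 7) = -14*u^3 + 4*u^2 - 14*u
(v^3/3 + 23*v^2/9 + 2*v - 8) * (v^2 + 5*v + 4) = v^5/3 + 38*v^4/9 + 145*v^3/9 + 110*v^2/9 - 32*v - 32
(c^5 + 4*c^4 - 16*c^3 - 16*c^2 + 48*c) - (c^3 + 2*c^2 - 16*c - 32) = c^5 + 4*c^4 - 17*c^3 - 18*c^2 + 64*c + 32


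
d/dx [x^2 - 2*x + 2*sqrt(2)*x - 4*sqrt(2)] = 2*x - 2 + 2*sqrt(2)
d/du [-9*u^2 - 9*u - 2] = -18*u - 9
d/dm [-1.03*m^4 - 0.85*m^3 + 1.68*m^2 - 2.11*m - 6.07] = -4.12*m^3 - 2.55*m^2 + 3.36*m - 2.11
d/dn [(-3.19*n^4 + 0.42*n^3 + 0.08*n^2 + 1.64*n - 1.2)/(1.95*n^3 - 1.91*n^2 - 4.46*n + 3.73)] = (-6.2205*n^6 + 12.1858*n^5 + 41.724*n^4 - 57.7372*n^3 + 14.4954*n^2 - 3.9872*n + 0.7652)/(3.8025*n^6 - 7.449*n^5 - 13.7459*n^4 + 31.5842*n^3 + 5.643*n^2 - 33.2716*n + 13.9129)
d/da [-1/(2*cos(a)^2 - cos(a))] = (sin(a)/cos(a)^2 - 4*tan(a))/(2*cos(a) - 1)^2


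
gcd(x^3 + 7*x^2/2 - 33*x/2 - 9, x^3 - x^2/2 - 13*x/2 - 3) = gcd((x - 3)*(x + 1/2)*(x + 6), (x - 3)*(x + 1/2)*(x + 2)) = x^2 - 5*x/2 - 3/2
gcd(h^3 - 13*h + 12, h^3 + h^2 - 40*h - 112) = h + 4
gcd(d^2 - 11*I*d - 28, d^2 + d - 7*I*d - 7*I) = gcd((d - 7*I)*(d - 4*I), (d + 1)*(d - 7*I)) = d - 7*I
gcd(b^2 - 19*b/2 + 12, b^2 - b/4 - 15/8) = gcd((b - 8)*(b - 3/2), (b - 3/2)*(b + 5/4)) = b - 3/2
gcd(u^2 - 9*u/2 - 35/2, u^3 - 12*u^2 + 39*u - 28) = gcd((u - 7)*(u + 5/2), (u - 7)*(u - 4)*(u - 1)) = u - 7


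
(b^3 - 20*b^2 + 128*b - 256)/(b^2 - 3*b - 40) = (b^2 - 12*b + 32)/(b + 5)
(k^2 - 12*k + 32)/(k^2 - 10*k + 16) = (k - 4)/(k - 2)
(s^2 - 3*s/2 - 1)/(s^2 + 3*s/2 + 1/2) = (s - 2)/(s + 1)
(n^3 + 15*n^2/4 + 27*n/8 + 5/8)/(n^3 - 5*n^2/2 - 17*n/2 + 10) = (4*n^2 + 5*n + 1)/(4*(n^2 - 5*n + 4))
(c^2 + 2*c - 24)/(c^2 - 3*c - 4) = (c + 6)/(c + 1)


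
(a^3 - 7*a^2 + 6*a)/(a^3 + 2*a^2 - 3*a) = (a - 6)/(a + 3)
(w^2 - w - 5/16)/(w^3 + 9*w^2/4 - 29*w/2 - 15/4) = (w - 5/4)/(w^2 + 2*w - 15)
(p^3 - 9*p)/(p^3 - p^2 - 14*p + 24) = p*(p + 3)/(p^2 + 2*p - 8)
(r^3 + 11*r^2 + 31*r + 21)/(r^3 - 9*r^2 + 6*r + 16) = (r^2 + 10*r + 21)/(r^2 - 10*r + 16)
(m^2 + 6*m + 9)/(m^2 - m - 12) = (m + 3)/(m - 4)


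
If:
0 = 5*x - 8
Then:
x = 8/5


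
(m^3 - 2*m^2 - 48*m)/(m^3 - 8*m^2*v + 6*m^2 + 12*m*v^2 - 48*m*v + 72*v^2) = m*(m - 8)/(m^2 - 8*m*v + 12*v^2)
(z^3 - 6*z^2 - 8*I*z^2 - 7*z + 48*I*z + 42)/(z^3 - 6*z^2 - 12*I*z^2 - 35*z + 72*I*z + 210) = (z - I)/(z - 5*I)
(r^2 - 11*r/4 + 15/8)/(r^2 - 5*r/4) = (r - 3/2)/r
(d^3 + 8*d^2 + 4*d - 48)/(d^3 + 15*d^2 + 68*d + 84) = (d^2 + 2*d - 8)/(d^2 + 9*d + 14)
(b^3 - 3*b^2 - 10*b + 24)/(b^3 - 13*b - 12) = (b - 2)/(b + 1)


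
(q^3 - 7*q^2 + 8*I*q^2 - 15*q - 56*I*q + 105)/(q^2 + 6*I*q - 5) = (q^2 + q*(-7 + 3*I) - 21*I)/(q + I)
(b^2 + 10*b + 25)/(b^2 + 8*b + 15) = (b + 5)/(b + 3)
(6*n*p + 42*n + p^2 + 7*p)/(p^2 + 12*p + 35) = (6*n + p)/(p + 5)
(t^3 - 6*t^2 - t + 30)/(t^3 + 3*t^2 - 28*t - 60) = (t - 3)/(t + 6)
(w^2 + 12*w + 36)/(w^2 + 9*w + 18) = (w + 6)/(w + 3)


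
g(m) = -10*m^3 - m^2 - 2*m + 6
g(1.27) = -18.64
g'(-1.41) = -58.82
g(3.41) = -408.97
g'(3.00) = -278.00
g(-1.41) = 34.86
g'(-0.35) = -4.98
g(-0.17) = 6.36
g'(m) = -30*m^2 - 2*m - 2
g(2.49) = -159.56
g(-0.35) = 7.01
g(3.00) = -279.00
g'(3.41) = -357.66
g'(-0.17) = -2.53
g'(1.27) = -52.93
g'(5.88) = -1050.99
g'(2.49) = -192.98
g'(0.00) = -2.00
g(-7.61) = 4370.42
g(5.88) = -2073.31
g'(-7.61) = -1724.14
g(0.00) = 6.00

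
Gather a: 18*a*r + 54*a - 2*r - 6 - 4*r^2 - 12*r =a*(18*r + 54) - 4*r^2 - 14*r - 6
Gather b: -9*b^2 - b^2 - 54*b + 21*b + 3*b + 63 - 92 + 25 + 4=-10*b^2 - 30*b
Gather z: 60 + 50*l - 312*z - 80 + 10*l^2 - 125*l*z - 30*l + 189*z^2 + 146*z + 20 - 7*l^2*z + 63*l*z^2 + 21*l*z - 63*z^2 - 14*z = 10*l^2 + 20*l + z^2*(63*l + 126) + z*(-7*l^2 - 104*l - 180)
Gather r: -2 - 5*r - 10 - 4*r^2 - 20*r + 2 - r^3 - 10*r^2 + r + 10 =-r^3 - 14*r^2 - 24*r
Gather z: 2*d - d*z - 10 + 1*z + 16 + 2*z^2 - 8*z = 2*d + 2*z^2 + z*(-d - 7) + 6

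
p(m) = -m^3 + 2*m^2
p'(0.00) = 0.00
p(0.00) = 0.00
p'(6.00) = -84.00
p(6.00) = -144.00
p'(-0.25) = -1.19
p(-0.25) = 0.14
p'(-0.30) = -1.47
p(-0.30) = 0.21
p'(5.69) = -74.37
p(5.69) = -119.47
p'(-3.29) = -45.63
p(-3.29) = 57.26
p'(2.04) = -4.32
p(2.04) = -0.17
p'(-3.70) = -55.87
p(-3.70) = 78.03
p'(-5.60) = -116.48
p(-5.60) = 238.34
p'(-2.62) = -31.07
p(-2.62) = 31.71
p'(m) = -3*m^2 + 4*m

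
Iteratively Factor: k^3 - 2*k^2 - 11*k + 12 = (k - 1)*(k^2 - k - 12) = (k - 1)*(k + 3)*(k - 4)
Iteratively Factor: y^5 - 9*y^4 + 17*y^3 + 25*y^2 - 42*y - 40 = (y - 2)*(y^4 - 7*y^3 + 3*y^2 + 31*y + 20) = (y - 5)*(y - 2)*(y^3 - 2*y^2 - 7*y - 4) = (y - 5)*(y - 4)*(y - 2)*(y^2 + 2*y + 1) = (y - 5)*(y - 4)*(y - 2)*(y + 1)*(y + 1)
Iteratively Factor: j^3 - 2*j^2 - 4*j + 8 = (j + 2)*(j^2 - 4*j + 4) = (j - 2)*(j + 2)*(j - 2)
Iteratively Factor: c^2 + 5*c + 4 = (c + 1)*(c + 4)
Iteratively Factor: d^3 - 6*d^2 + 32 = (d - 4)*(d^2 - 2*d - 8) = (d - 4)^2*(d + 2)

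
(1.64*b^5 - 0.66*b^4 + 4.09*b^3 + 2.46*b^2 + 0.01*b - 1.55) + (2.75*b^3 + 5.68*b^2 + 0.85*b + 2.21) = 1.64*b^5 - 0.66*b^4 + 6.84*b^3 + 8.14*b^2 + 0.86*b + 0.66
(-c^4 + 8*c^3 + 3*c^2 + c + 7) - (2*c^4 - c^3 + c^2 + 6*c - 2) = -3*c^4 + 9*c^3 + 2*c^2 - 5*c + 9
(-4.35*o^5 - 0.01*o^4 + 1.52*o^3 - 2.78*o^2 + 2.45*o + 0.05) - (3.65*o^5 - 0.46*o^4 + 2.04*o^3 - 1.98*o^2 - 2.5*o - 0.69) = -8.0*o^5 + 0.45*o^4 - 0.52*o^3 - 0.8*o^2 + 4.95*o + 0.74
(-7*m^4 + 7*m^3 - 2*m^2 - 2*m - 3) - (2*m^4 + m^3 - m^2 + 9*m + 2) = -9*m^4 + 6*m^3 - m^2 - 11*m - 5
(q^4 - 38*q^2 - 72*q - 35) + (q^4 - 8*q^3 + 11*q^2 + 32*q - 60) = 2*q^4 - 8*q^3 - 27*q^2 - 40*q - 95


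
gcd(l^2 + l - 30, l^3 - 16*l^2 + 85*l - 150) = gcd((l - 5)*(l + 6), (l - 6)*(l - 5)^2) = l - 5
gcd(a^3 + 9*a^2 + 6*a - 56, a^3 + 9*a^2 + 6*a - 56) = a^3 + 9*a^2 + 6*a - 56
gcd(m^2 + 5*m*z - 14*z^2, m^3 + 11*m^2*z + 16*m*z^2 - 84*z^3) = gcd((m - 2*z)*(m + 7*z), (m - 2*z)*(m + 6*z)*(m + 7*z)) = -m^2 - 5*m*z + 14*z^2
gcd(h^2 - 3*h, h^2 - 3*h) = h^2 - 3*h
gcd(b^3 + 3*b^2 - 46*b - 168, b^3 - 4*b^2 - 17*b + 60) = b + 4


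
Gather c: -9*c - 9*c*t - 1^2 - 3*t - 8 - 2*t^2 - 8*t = c*(-9*t - 9) - 2*t^2 - 11*t - 9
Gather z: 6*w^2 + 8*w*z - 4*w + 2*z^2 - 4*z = 6*w^2 - 4*w + 2*z^2 + z*(8*w - 4)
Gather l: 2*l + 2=2*l + 2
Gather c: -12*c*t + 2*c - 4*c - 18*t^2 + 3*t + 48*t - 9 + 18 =c*(-12*t - 2) - 18*t^2 + 51*t + 9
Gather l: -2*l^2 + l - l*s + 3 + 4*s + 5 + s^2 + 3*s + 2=-2*l^2 + l*(1 - s) + s^2 + 7*s + 10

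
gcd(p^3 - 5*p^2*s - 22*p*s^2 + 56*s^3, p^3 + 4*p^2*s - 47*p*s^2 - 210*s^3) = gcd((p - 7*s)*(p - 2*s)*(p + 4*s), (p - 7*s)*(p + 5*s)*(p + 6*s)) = p - 7*s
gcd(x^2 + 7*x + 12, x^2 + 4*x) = x + 4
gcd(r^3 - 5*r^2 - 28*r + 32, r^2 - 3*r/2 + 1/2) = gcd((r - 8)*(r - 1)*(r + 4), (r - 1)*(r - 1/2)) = r - 1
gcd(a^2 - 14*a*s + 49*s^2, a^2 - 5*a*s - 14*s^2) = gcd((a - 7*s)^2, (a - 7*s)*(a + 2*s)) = -a + 7*s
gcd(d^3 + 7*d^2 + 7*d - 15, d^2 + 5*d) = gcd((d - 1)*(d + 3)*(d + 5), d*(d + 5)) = d + 5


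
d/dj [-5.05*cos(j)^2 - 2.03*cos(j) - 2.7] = (10.1*cos(j) + 2.03)*sin(j)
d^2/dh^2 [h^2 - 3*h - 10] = 2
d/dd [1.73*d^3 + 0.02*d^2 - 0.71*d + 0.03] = 5.19*d^2 + 0.04*d - 0.71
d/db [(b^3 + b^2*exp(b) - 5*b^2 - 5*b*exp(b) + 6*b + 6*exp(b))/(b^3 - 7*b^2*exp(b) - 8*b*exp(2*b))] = (8*b^3*exp(b) - 48*b^2*exp(b) + 5*b^2 + 48*b*exp(b) - 12*b + 48*exp(b))/(b^2*(b^2 - 16*b*exp(b) + 64*exp(2*b)))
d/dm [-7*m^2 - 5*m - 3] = -14*m - 5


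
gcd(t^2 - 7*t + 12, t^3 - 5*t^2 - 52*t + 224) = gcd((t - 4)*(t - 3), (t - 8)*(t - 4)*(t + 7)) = t - 4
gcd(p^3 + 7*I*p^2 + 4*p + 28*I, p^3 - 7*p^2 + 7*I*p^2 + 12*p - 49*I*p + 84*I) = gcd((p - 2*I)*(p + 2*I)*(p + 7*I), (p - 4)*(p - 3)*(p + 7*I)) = p + 7*I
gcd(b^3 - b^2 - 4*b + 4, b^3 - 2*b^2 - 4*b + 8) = b^2 - 4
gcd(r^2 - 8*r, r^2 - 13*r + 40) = r - 8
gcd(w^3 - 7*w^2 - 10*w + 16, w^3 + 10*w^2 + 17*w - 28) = w - 1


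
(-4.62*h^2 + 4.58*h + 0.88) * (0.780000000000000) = -3.6036*h^2 + 3.5724*h + 0.6864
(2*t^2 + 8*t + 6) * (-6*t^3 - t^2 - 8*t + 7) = -12*t^5 - 50*t^4 - 60*t^3 - 56*t^2 + 8*t + 42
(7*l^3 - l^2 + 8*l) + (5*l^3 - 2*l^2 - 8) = 12*l^3 - 3*l^2 + 8*l - 8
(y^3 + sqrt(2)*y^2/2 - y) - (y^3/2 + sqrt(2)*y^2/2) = y^3/2 - y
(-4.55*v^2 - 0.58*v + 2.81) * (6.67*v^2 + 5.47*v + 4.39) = -30.3485*v^4 - 28.7571*v^3 - 4.4044*v^2 + 12.8245*v + 12.3359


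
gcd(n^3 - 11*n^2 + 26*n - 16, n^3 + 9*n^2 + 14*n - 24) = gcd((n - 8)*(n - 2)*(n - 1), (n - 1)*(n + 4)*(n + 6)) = n - 1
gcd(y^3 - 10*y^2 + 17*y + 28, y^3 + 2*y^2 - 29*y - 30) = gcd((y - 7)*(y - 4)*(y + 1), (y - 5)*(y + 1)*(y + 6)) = y + 1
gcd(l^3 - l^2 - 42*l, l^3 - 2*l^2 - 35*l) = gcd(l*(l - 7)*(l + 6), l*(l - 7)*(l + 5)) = l^2 - 7*l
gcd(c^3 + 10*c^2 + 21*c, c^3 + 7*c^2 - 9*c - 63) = c^2 + 10*c + 21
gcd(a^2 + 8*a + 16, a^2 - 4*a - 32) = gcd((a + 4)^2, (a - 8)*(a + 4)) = a + 4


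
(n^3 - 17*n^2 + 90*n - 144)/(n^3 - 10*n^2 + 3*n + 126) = (n^2 - 11*n + 24)/(n^2 - 4*n - 21)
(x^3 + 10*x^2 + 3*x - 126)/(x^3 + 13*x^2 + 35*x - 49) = (x^2 + 3*x - 18)/(x^2 + 6*x - 7)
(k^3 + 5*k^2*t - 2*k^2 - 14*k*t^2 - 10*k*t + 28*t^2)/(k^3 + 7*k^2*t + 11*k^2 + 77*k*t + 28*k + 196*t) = (k^2 - 2*k*t - 2*k + 4*t)/(k^2 + 11*k + 28)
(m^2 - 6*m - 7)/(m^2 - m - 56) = (-m^2 + 6*m + 7)/(-m^2 + m + 56)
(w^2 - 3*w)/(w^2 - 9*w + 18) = w/(w - 6)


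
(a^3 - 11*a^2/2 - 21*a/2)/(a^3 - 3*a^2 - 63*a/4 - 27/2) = 2*a*(a - 7)/(2*a^2 - 9*a - 18)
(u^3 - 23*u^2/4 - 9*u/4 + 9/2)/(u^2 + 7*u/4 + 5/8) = 2*(4*u^3 - 23*u^2 - 9*u + 18)/(8*u^2 + 14*u + 5)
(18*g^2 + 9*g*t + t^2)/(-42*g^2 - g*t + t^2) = (3*g + t)/(-7*g + t)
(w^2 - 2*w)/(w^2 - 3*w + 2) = w/(w - 1)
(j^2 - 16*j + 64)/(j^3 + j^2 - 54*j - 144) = (j - 8)/(j^2 + 9*j + 18)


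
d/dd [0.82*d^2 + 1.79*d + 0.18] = 1.64*d + 1.79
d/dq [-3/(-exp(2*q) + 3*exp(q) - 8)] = (9 - 6*exp(q))*exp(q)/(exp(2*q) - 3*exp(q) + 8)^2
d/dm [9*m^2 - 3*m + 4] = 18*m - 3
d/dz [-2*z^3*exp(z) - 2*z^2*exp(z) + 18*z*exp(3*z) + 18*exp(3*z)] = 2*(-z^3 - 4*z^2 + 27*z*exp(2*z) - 2*z + 36*exp(2*z))*exp(z)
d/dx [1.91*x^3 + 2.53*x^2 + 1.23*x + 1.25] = 5.73*x^2 + 5.06*x + 1.23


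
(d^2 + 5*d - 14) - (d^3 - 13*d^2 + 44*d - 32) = -d^3 + 14*d^2 - 39*d + 18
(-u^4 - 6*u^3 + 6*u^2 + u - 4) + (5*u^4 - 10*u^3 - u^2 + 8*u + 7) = 4*u^4 - 16*u^3 + 5*u^2 + 9*u + 3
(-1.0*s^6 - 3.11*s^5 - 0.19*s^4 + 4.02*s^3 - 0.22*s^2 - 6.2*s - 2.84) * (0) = 0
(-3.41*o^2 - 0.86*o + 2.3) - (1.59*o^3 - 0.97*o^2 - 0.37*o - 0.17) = -1.59*o^3 - 2.44*o^2 - 0.49*o + 2.47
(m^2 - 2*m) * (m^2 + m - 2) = m^4 - m^3 - 4*m^2 + 4*m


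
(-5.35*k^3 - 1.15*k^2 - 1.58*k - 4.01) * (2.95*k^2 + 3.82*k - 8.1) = -15.7825*k^5 - 23.8295*k^4 + 34.281*k^3 - 8.5501*k^2 - 2.5202*k + 32.481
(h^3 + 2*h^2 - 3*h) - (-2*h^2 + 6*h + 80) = h^3 + 4*h^2 - 9*h - 80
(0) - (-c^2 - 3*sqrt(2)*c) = c^2 + 3*sqrt(2)*c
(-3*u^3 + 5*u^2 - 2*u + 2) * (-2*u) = 6*u^4 - 10*u^3 + 4*u^2 - 4*u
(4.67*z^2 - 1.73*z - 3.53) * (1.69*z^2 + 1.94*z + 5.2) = 7.8923*z^4 + 6.1361*z^3 + 14.9621*z^2 - 15.8442*z - 18.356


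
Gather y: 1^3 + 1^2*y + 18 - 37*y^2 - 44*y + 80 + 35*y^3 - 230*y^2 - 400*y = 35*y^3 - 267*y^2 - 443*y + 99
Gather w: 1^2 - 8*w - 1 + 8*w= 0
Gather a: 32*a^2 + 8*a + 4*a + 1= 32*a^2 + 12*a + 1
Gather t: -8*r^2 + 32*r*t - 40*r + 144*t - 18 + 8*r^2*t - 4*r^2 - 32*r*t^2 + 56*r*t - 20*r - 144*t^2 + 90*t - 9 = -12*r^2 - 60*r + t^2*(-32*r - 144) + t*(8*r^2 + 88*r + 234) - 27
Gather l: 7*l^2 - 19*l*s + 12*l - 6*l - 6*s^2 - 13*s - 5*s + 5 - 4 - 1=7*l^2 + l*(6 - 19*s) - 6*s^2 - 18*s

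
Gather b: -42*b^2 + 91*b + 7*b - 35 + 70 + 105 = -42*b^2 + 98*b + 140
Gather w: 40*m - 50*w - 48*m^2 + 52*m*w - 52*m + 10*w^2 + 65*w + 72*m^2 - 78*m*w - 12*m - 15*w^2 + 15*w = 24*m^2 - 24*m - 5*w^2 + w*(30 - 26*m)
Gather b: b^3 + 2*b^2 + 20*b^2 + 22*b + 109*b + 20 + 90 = b^3 + 22*b^2 + 131*b + 110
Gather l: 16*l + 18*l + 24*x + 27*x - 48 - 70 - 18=34*l + 51*x - 136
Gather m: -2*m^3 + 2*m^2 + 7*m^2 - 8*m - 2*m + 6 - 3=-2*m^3 + 9*m^2 - 10*m + 3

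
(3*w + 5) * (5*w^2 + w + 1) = 15*w^3 + 28*w^2 + 8*w + 5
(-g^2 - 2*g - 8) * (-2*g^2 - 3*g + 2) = 2*g^4 + 7*g^3 + 20*g^2 + 20*g - 16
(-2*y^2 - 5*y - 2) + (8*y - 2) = -2*y^2 + 3*y - 4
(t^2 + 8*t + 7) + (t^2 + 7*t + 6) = 2*t^2 + 15*t + 13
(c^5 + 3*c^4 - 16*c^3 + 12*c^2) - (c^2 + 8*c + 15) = c^5 + 3*c^4 - 16*c^3 + 11*c^2 - 8*c - 15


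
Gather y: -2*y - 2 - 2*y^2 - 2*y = -2*y^2 - 4*y - 2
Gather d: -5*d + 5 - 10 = -5*d - 5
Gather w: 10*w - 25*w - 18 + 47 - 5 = 24 - 15*w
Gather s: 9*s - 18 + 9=9*s - 9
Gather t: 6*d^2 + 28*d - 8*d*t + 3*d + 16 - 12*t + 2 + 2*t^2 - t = 6*d^2 + 31*d + 2*t^2 + t*(-8*d - 13) + 18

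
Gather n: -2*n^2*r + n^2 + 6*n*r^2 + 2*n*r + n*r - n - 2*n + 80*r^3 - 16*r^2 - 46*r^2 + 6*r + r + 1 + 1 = n^2*(1 - 2*r) + n*(6*r^2 + 3*r - 3) + 80*r^3 - 62*r^2 + 7*r + 2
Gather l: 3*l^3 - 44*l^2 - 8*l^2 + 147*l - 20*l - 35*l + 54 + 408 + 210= 3*l^3 - 52*l^2 + 92*l + 672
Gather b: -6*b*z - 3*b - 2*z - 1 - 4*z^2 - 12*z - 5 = b*(-6*z - 3) - 4*z^2 - 14*z - 6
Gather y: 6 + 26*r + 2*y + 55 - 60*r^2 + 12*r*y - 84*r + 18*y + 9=-60*r^2 - 58*r + y*(12*r + 20) + 70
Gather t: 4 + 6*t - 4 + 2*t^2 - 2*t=2*t^2 + 4*t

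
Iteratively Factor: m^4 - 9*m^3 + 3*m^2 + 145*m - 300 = (m + 4)*(m^3 - 13*m^2 + 55*m - 75) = (m - 5)*(m + 4)*(m^2 - 8*m + 15) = (m - 5)*(m - 3)*(m + 4)*(m - 5)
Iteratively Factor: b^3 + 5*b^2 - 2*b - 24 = (b - 2)*(b^2 + 7*b + 12) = (b - 2)*(b + 4)*(b + 3)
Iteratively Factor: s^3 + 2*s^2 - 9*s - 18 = (s + 3)*(s^2 - s - 6) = (s - 3)*(s + 3)*(s + 2)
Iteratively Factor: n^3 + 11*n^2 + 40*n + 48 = (n + 4)*(n^2 + 7*n + 12) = (n + 3)*(n + 4)*(n + 4)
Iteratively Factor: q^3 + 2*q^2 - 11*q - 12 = (q + 4)*(q^2 - 2*q - 3) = (q + 1)*(q + 4)*(q - 3)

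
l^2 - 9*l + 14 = (l - 7)*(l - 2)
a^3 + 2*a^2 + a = a*(a + 1)^2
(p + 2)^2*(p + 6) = p^3 + 10*p^2 + 28*p + 24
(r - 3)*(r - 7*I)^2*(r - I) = r^4 - 3*r^3 - 15*I*r^3 - 63*r^2 + 45*I*r^2 + 189*r + 49*I*r - 147*I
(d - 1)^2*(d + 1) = d^3 - d^2 - d + 1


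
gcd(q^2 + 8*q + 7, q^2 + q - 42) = q + 7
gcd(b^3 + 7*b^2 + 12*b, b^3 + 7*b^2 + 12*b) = b^3 + 7*b^2 + 12*b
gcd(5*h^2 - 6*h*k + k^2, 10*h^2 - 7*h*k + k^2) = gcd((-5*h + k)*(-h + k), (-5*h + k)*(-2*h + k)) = 5*h - k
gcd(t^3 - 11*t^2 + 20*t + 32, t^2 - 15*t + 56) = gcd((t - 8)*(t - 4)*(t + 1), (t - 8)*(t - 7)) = t - 8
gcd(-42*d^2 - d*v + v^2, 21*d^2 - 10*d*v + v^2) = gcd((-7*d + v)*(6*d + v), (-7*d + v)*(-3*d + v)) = -7*d + v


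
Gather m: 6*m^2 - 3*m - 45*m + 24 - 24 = 6*m^2 - 48*m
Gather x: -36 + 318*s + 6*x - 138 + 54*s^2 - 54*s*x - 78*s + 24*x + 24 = 54*s^2 + 240*s + x*(30 - 54*s) - 150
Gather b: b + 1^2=b + 1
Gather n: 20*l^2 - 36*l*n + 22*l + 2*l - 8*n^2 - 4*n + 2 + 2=20*l^2 + 24*l - 8*n^2 + n*(-36*l - 4) + 4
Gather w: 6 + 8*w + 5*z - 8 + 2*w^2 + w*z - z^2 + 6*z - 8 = 2*w^2 + w*(z + 8) - z^2 + 11*z - 10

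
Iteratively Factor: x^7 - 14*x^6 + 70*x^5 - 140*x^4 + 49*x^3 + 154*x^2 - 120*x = (x - 4)*(x^6 - 10*x^5 + 30*x^4 - 20*x^3 - 31*x^2 + 30*x) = (x - 5)*(x - 4)*(x^5 - 5*x^4 + 5*x^3 + 5*x^2 - 6*x) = x*(x - 5)*(x - 4)*(x^4 - 5*x^3 + 5*x^2 + 5*x - 6) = x*(x - 5)*(x - 4)*(x - 1)*(x^3 - 4*x^2 + x + 6) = x*(x - 5)*(x - 4)*(x - 2)*(x - 1)*(x^2 - 2*x - 3) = x*(x - 5)*(x - 4)*(x - 3)*(x - 2)*(x - 1)*(x + 1)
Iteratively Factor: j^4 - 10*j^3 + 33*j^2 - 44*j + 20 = (j - 2)*(j^3 - 8*j^2 + 17*j - 10) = (j - 5)*(j - 2)*(j^2 - 3*j + 2) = (j - 5)*(j - 2)^2*(j - 1)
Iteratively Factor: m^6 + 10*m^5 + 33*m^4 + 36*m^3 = (m + 3)*(m^5 + 7*m^4 + 12*m^3) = m*(m + 3)*(m^4 + 7*m^3 + 12*m^2) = m^2*(m + 3)*(m^3 + 7*m^2 + 12*m) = m^2*(m + 3)^2*(m^2 + 4*m) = m^2*(m + 3)^2*(m + 4)*(m)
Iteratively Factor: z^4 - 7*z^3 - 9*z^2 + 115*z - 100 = (z - 5)*(z^3 - 2*z^2 - 19*z + 20) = (z - 5)*(z + 4)*(z^2 - 6*z + 5) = (z - 5)*(z - 1)*(z + 4)*(z - 5)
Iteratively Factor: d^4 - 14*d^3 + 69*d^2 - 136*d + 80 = (d - 4)*(d^3 - 10*d^2 + 29*d - 20) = (d - 5)*(d - 4)*(d^2 - 5*d + 4) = (d - 5)*(d - 4)^2*(d - 1)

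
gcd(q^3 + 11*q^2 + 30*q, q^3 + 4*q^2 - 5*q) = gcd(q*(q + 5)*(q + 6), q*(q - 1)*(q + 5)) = q^2 + 5*q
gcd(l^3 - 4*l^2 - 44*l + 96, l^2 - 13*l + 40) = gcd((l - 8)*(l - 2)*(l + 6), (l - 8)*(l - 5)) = l - 8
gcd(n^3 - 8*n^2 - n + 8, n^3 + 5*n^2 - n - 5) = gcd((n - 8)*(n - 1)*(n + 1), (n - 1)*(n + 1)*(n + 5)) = n^2 - 1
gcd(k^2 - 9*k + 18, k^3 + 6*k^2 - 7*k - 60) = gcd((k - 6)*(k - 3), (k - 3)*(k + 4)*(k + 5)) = k - 3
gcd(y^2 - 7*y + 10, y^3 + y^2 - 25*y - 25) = y - 5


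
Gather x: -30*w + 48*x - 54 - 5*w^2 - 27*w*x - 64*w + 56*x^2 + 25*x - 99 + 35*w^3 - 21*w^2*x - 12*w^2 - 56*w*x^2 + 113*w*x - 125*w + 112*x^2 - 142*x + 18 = 35*w^3 - 17*w^2 - 219*w + x^2*(168 - 56*w) + x*(-21*w^2 + 86*w - 69) - 135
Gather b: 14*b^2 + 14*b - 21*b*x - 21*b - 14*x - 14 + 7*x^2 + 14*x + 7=14*b^2 + b*(-21*x - 7) + 7*x^2 - 7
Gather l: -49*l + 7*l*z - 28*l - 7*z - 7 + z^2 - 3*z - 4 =l*(7*z - 77) + z^2 - 10*z - 11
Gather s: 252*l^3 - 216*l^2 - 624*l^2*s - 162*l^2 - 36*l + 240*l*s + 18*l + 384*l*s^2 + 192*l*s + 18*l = 252*l^3 - 378*l^2 + 384*l*s^2 + s*(-624*l^2 + 432*l)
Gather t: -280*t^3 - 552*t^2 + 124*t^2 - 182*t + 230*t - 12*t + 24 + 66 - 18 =-280*t^3 - 428*t^2 + 36*t + 72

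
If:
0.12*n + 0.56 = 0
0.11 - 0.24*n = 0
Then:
No Solution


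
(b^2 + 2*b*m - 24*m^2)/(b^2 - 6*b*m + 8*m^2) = (b + 6*m)/(b - 2*m)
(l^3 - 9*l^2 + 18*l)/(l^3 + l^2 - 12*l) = (l - 6)/(l + 4)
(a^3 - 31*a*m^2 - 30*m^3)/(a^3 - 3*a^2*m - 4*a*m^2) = (a^2 - a*m - 30*m^2)/(a*(a - 4*m))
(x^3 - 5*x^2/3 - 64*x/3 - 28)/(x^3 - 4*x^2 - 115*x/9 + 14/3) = 3*(x + 2)/(3*x - 1)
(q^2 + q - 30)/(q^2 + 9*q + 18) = (q - 5)/(q + 3)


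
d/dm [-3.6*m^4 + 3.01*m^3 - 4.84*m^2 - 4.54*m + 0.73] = -14.4*m^3 + 9.03*m^2 - 9.68*m - 4.54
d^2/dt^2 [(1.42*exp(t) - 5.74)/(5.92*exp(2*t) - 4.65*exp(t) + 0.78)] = (49.765888*exp(4*t) - 765.575584*exp(3*t) + 434.690208*exp(2*t) - 12.942714*exp(t) - 19.955052)*exp(t)/(207.474688*exp(6*t) - 488.89728*exp(5*t) + 466.024176*exp(4*t) - 229.375665*exp(3*t) + 61.401834*exp(2*t) - 8.48718*exp(t) + 0.474552)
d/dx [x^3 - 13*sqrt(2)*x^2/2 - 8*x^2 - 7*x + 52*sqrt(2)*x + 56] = 3*x^2 - 13*sqrt(2)*x - 16*x - 7 + 52*sqrt(2)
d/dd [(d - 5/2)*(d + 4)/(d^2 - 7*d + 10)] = (-17*d^2 + 80*d - 110)/(2*(d^4 - 14*d^3 + 69*d^2 - 140*d + 100))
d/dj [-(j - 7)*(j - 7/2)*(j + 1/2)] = -3*j^2 + 20*j - 77/4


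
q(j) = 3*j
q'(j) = 3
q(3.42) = 10.26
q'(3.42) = 3.00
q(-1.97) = -5.91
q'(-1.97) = 3.00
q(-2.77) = -8.31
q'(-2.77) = 3.00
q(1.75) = 5.25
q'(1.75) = 3.00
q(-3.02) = -9.06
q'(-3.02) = 3.00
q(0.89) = 2.67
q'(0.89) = 3.00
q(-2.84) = -8.52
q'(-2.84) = 3.00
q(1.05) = 3.15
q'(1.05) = 3.00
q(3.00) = 9.00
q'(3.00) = 3.00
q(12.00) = 36.00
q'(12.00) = 3.00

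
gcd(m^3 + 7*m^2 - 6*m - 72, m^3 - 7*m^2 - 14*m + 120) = m + 4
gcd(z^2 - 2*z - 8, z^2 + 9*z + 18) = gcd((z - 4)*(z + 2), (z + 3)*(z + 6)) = 1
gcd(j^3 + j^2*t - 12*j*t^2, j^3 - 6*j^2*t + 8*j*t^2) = j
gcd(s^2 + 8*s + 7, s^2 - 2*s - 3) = s + 1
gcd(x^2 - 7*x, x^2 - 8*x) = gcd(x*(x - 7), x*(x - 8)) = x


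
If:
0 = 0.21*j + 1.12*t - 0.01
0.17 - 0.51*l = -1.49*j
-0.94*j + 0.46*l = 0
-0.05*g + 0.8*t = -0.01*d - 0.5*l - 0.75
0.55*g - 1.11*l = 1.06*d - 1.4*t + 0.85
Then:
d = 5.06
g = 9.54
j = -0.38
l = -0.78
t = 0.08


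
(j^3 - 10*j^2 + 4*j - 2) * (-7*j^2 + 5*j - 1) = -7*j^5 + 75*j^4 - 79*j^3 + 44*j^2 - 14*j + 2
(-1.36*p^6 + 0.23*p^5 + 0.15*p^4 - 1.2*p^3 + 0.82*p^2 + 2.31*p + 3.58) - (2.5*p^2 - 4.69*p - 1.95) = -1.36*p^6 + 0.23*p^5 + 0.15*p^4 - 1.2*p^3 - 1.68*p^2 + 7.0*p + 5.53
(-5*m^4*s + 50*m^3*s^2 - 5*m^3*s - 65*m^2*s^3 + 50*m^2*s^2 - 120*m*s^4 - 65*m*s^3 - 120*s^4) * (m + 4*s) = -5*m^5*s + 30*m^4*s^2 - 5*m^4*s + 135*m^3*s^3 + 30*m^3*s^2 - 380*m^2*s^4 + 135*m^2*s^3 - 480*m*s^5 - 380*m*s^4 - 480*s^5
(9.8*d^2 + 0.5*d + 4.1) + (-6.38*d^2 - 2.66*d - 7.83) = 3.42*d^2 - 2.16*d - 3.73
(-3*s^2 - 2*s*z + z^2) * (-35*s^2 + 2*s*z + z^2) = 105*s^4 + 64*s^3*z - 42*s^2*z^2 + z^4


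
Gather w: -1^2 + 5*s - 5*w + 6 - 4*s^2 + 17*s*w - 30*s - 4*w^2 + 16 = -4*s^2 - 25*s - 4*w^2 + w*(17*s - 5) + 21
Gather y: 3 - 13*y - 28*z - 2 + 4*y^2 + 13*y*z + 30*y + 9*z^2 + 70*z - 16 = 4*y^2 + y*(13*z + 17) + 9*z^2 + 42*z - 15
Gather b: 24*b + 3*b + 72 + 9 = 27*b + 81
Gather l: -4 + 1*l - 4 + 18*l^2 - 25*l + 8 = 18*l^2 - 24*l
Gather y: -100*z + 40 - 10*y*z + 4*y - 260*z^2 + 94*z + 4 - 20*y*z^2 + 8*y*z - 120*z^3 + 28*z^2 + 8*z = y*(-20*z^2 - 2*z + 4) - 120*z^3 - 232*z^2 + 2*z + 44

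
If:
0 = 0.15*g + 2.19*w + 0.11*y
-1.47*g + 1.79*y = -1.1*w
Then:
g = 1.12256596637414*y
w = -0.127116390390923*y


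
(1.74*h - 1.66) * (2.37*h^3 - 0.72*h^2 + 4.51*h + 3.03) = 4.1238*h^4 - 5.187*h^3 + 9.0426*h^2 - 2.2144*h - 5.0298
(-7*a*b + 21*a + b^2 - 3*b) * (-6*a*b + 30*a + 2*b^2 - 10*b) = 42*a^2*b^2 - 336*a^2*b + 630*a^2 - 20*a*b^3 + 160*a*b^2 - 300*a*b + 2*b^4 - 16*b^3 + 30*b^2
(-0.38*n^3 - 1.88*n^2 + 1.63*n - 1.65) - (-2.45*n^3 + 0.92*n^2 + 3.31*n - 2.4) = 2.07*n^3 - 2.8*n^2 - 1.68*n + 0.75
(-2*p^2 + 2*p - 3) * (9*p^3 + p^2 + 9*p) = -18*p^5 + 16*p^4 - 43*p^3 + 15*p^2 - 27*p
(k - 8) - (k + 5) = -13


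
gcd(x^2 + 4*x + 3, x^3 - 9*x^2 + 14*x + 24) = x + 1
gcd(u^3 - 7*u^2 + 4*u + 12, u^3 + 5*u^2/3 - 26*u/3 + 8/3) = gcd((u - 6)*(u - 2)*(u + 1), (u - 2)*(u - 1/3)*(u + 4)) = u - 2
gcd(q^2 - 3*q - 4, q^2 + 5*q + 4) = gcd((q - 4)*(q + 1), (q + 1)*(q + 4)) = q + 1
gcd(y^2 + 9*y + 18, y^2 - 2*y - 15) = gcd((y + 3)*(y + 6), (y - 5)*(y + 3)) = y + 3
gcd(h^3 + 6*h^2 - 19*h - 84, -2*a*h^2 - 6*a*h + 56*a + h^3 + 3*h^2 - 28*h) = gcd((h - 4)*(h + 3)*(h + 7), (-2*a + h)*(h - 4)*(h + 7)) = h^2 + 3*h - 28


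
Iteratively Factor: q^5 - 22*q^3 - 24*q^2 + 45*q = (q + 3)*(q^4 - 3*q^3 - 13*q^2 + 15*q) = (q - 5)*(q + 3)*(q^3 + 2*q^2 - 3*q) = q*(q - 5)*(q + 3)*(q^2 + 2*q - 3) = q*(q - 5)*(q - 1)*(q + 3)*(q + 3)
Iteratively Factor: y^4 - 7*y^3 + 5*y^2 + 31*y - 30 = (y + 2)*(y^3 - 9*y^2 + 23*y - 15) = (y - 3)*(y + 2)*(y^2 - 6*y + 5) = (y - 5)*(y - 3)*(y + 2)*(y - 1)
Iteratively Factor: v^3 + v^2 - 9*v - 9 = (v - 3)*(v^2 + 4*v + 3) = (v - 3)*(v + 3)*(v + 1)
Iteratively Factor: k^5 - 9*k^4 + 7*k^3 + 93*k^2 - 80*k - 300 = (k + 2)*(k^4 - 11*k^3 + 29*k^2 + 35*k - 150) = (k - 5)*(k + 2)*(k^3 - 6*k^2 - k + 30) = (k - 5)^2*(k + 2)*(k^2 - k - 6) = (k - 5)^2*(k + 2)^2*(k - 3)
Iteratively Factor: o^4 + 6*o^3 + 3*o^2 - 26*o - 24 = (o + 1)*(o^3 + 5*o^2 - 2*o - 24) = (o + 1)*(o + 4)*(o^2 + o - 6) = (o + 1)*(o + 3)*(o + 4)*(o - 2)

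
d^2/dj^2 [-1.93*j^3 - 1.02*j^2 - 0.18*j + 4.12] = -11.58*j - 2.04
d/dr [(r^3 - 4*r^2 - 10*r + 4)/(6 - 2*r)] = (-r^3 + 13*r^2/2 - 12*r - 13)/(r^2 - 6*r + 9)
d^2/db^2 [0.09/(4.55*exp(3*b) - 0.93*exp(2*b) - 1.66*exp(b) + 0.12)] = (0.09*(-27.3*exp(2*b) + 3.72*exp(b) + 3.32)*(-13.65*exp(2*b) + 1.86*exp(b) + 1.66)*exp(b) + (-3.6855*exp(2*b) + 0.3348*exp(b) + 0.1494)*(4.55*exp(3*b) - 0.93*exp(2*b) - 1.66*exp(b) + 0.12))*exp(b)/(4.55*exp(3*b) - 0.93*exp(2*b) - 1.66*exp(b) + 0.12)^3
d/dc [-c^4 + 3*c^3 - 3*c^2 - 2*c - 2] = -4*c^3 + 9*c^2 - 6*c - 2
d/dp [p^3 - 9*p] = 3*p^2 - 9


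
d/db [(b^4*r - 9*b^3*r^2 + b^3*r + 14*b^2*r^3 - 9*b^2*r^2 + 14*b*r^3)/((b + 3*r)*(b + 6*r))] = r*(2*b^5 + 18*b^4*r + b^4 - 90*b^3*r^2 + 18*b^3*r - 360*b^2*r^3 - 41*b^2*r^2 + 504*b*r^4 - 324*b*r^3 + 252*r^4)/(b^4 + 18*b^3*r + 117*b^2*r^2 + 324*b*r^3 + 324*r^4)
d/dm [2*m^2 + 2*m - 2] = 4*m + 2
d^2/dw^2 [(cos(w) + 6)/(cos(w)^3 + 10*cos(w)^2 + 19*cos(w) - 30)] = (-4*sin(w)^4 + 38*sin(w)^2 - 5*cos(w) - 3*cos(3*w) + 8)/((cos(w) - 1)^3*(cos(w) + 5)^3)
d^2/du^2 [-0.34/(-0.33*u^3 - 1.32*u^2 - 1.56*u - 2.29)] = (-(0.6732*u + 0.8976)*(0.33*u^3 + 1.32*u^2 + 1.56*u + 2.29) + 0.34*(0.99*u^2 + 2.64*u + 1.56)*(1.98*u^2 + 5.28*u + 3.12))/(0.33*u^3 + 1.32*u^2 + 1.56*u + 2.29)^3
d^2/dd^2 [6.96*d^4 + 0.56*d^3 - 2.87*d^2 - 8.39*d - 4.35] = 83.52*d^2 + 3.36*d - 5.74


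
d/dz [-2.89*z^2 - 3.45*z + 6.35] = -5.78*z - 3.45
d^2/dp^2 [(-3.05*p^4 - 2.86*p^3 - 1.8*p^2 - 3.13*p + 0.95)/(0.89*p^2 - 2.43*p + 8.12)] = (-4.83181*p^6 + 39.57741*p^5 - 240.31011*p^4 + 957.719082*p^3 - 1992.040374*p^2 - 1008.04239*p - 363.395266)/(0.704969*p^6 - 5.774409*p^5 + 35.061639*p^4 - 119.715651*p^3 + 319.888212*p^2 - 480.661776*p + 535.387328)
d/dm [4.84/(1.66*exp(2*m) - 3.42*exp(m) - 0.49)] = (16.5528 - 16.0688*exp(m))*exp(m)/(-1.66*exp(2*m) + 3.42*exp(m) + 0.49)^2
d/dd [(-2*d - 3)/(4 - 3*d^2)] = 2*(3*d^2 - 3*d*(2*d + 3) - 4)/(3*d^2 - 4)^2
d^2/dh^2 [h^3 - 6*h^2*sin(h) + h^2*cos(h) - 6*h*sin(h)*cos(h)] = 6*h^2*sin(h) - h^2*cos(h) - 4*h*sin(h) + 12*h*sin(2*h) - 24*h*cos(h) + 6*h - 12*sin(h) + 2*cos(h) - 12*cos(2*h)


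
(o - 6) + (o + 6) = 2*o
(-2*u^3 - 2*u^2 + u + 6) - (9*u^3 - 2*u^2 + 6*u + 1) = -11*u^3 - 5*u + 5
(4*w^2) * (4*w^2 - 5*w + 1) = 16*w^4 - 20*w^3 + 4*w^2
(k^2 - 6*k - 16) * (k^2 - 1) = k^4 - 6*k^3 - 17*k^2 + 6*k + 16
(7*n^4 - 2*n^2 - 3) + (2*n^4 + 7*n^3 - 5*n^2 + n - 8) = 9*n^4 + 7*n^3 - 7*n^2 + n - 11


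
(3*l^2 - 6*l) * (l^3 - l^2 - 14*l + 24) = 3*l^5 - 9*l^4 - 36*l^3 + 156*l^2 - 144*l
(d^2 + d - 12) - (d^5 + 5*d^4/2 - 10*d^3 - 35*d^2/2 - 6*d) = -d^5 - 5*d^4/2 + 10*d^3 + 37*d^2/2 + 7*d - 12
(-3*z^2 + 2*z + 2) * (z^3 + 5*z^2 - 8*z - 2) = -3*z^5 - 13*z^4 + 36*z^3 - 20*z - 4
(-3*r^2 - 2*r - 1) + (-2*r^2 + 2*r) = -5*r^2 - 1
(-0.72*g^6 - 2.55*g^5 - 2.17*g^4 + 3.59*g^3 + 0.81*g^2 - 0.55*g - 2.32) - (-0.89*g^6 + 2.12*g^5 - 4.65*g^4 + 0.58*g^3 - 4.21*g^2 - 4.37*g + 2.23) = 0.17*g^6 - 4.67*g^5 + 2.48*g^4 + 3.01*g^3 + 5.02*g^2 + 3.82*g - 4.55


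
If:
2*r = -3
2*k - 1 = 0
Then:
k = 1/2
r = -3/2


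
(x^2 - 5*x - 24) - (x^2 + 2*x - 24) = -7*x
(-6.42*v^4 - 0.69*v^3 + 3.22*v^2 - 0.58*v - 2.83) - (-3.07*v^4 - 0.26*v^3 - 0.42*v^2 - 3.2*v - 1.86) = -3.35*v^4 - 0.43*v^3 + 3.64*v^2 + 2.62*v - 0.97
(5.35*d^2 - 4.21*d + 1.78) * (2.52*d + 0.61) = 13.482*d^3 - 7.3457*d^2 + 1.9175*d + 1.0858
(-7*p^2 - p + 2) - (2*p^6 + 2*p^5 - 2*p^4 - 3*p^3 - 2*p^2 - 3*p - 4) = -2*p^6 - 2*p^5 + 2*p^4 + 3*p^3 - 5*p^2 + 2*p + 6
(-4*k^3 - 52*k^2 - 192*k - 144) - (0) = -4*k^3 - 52*k^2 - 192*k - 144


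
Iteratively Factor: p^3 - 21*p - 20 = (p + 4)*(p^2 - 4*p - 5) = (p + 1)*(p + 4)*(p - 5)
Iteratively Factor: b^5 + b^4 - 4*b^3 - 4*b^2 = (b + 2)*(b^4 - b^3 - 2*b^2) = (b + 1)*(b + 2)*(b^3 - 2*b^2) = b*(b + 1)*(b + 2)*(b^2 - 2*b) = b^2*(b + 1)*(b + 2)*(b - 2)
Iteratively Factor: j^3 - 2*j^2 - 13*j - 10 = (j + 2)*(j^2 - 4*j - 5) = (j + 1)*(j + 2)*(j - 5)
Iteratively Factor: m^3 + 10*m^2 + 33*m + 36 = (m + 3)*(m^2 + 7*m + 12) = (m + 3)*(m + 4)*(m + 3)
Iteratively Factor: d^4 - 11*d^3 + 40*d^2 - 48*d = (d - 4)*(d^3 - 7*d^2 + 12*d) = (d - 4)*(d - 3)*(d^2 - 4*d) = (d - 4)^2*(d - 3)*(d)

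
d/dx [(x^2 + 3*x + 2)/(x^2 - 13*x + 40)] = 2*(-8*x^2 + 38*x + 73)/(x^4 - 26*x^3 + 249*x^2 - 1040*x + 1600)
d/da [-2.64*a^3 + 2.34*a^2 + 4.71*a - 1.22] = -7.92*a^2 + 4.68*a + 4.71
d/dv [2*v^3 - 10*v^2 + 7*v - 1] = 6*v^2 - 20*v + 7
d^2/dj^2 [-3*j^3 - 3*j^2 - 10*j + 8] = -18*j - 6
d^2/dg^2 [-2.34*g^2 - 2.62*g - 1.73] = -4.68000000000000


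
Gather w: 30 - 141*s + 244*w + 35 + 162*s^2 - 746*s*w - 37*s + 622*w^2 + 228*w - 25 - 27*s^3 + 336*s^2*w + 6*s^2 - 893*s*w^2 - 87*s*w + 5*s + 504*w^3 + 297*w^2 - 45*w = -27*s^3 + 168*s^2 - 173*s + 504*w^3 + w^2*(919 - 893*s) + w*(336*s^2 - 833*s + 427) + 40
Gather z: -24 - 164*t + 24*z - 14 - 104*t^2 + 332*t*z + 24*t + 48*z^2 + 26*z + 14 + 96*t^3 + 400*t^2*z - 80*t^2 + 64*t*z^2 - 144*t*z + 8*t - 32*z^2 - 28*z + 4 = 96*t^3 - 184*t^2 - 132*t + z^2*(64*t + 16) + z*(400*t^2 + 188*t + 22) - 20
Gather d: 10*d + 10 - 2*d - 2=8*d + 8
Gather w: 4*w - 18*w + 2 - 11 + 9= -14*w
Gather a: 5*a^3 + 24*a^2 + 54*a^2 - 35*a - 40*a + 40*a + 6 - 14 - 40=5*a^3 + 78*a^2 - 35*a - 48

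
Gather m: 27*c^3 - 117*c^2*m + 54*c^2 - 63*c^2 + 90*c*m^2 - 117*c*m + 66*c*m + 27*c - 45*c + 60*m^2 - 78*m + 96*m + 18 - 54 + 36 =27*c^3 - 9*c^2 - 18*c + m^2*(90*c + 60) + m*(-117*c^2 - 51*c + 18)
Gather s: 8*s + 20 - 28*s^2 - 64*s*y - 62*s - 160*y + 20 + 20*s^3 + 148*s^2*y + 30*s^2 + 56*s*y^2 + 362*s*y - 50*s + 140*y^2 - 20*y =20*s^3 + s^2*(148*y + 2) + s*(56*y^2 + 298*y - 104) + 140*y^2 - 180*y + 40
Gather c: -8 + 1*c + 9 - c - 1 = 0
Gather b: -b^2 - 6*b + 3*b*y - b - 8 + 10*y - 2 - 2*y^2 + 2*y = -b^2 + b*(3*y - 7) - 2*y^2 + 12*y - 10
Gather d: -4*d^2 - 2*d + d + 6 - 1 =-4*d^2 - d + 5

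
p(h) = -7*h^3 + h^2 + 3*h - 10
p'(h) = -21*h^2 + 2*h + 3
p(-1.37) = 5.77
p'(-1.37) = -39.15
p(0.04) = -9.88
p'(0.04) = 3.05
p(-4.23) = 525.01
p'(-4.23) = -381.21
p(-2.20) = 62.78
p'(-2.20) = -103.04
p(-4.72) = 734.20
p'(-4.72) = -474.29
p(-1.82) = 30.05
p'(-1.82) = -70.20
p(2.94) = -170.42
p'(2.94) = -172.64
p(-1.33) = 4.25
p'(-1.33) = -36.81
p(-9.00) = 5147.00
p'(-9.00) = -1716.00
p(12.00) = -11926.00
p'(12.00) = -2997.00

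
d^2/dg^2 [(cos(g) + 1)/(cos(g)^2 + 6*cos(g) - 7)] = (-9*(1 - cos(2*g))^2*cos(g)/4 + (1 - cos(2*g))^2/2 - 56*cos(g) - 48*cos(2*g) - 33*cos(3*g)/2 + cos(5*g)/2 + 120)/((cos(g) - 1)^3*(cos(g) + 7)^3)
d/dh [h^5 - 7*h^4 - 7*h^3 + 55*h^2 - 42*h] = 5*h^4 - 28*h^3 - 21*h^2 + 110*h - 42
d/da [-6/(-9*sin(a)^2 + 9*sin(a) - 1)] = 54*(1 - 2*sin(a))*cos(a)/(9*sin(a)^2 - 9*sin(a) + 1)^2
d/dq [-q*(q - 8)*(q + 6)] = -3*q^2 + 4*q + 48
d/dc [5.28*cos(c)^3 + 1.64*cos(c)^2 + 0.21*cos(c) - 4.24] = (15.84*sin(c)^2 - 3.28*cos(c) - 16.05)*sin(c)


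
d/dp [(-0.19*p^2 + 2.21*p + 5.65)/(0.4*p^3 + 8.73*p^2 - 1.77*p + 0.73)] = (0.076*p^4 - 1.768*p^3 - 25.737*p^2 - 98.9264*p + 11.6138)/(0.16*p^6 + 6.984*p^5 + 74.7969*p^4 - 30.3202*p^3 + 15.8787*p^2 - 2.5842*p + 0.5329)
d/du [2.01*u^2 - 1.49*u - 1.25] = 4.02*u - 1.49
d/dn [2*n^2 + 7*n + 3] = 4*n + 7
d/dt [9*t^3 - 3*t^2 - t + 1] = 27*t^2 - 6*t - 1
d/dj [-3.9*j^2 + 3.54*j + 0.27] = 3.54 - 7.8*j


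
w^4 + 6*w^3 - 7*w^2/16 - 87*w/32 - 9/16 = (w - 3/4)*(w + 1/4)*(w + 1/2)*(w + 6)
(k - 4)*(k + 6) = k^2 + 2*k - 24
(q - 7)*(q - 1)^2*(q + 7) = q^4 - 2*q^3 - 48*q^2 + 98*q - 49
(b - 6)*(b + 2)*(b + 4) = b^3 - 28*b - 48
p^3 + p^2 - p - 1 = (p - 1)*(p + 1)^2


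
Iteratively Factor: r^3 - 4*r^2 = (r - 4)*(r^2) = r*(r - 4)*(r)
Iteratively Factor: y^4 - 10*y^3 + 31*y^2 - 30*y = (y - 3)*(y^3 - 7*y^2 + 10*y) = (y - 3)*(y - 2)*(y^2 - 5*y) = (y - 5)*(y - 3)*(y - 2)*(y)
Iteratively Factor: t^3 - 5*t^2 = (t)*(t^2 - 5*t) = t*(t - 5)*(t)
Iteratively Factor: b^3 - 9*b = (b - 3)*(b^2 + 3*b) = (b - 3)*(b + 3)*(b)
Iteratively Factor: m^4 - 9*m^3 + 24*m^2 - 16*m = (m - 4)*(m^3 - 5*m^2 + 4*m) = (m - 4)^2*(m^2 - m) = (m - 4)^2*(m - 1)*(m)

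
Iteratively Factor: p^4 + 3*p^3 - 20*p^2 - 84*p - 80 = (p + 4)*(p^3 - p^2 - 16*p - 20) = (p + 2)*(p + 4)*(p^2 - 3*p - 10) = (p - 5)*(p + 2)*(p + 4)*(p + 2)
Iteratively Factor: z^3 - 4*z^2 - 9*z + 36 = (z - 4)*(z^2 - 9) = (z - 4)*(z - 3)*(z + 3)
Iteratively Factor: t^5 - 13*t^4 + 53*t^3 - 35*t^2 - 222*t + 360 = (t - 3)*(t^4 - 10*t^3 + 23*t^2 + 34*t - 120) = (t - 3)^2*(t^3 - 7*t^2 + 2*t + 40) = (t - 3)^2*(t + 2)*(t^2 - 9*t + 20) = (t - 4)*(t - 3)^2*(t + 2)*(t - 5)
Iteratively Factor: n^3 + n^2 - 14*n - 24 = (n + 2)*(n^2 - n - 12) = (n + 2)*(n + 3)*(n - 4)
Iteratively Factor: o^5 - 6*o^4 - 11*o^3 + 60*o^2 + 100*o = (o - 5)*(o^4 - o^3 - 16*o^2 - 20*o) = o*(o - 5)*(o^3 - o^2 - 16*o - 20) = o*(o - 5)*(o + 2)*(o^2 - 3*o - 10) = o*(o - 5)*(o + 2)^2*(o - 5)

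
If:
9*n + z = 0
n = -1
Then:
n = -1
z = 9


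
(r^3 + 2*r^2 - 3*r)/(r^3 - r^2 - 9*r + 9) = r/(r - 3)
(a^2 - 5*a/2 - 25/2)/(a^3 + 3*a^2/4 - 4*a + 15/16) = 8*(a - 5)/(8*a^2 - 14*a + 3)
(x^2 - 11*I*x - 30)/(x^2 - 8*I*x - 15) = (x - 6*I)/(x - 3*I)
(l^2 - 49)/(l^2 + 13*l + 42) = (l - 7)/(l + 6)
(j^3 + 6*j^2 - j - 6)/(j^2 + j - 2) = (j^2 + 7*j + 6)/(j + 2)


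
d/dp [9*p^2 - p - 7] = 18*p - 1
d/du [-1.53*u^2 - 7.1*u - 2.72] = -3.06*u - 7.1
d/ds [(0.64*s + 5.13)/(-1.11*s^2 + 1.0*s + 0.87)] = (0.7104*s^2 + 11.3886*s - 4.5732)/(1.2321*s^4 - 2.22*s^3 - 0.9314*s^2 + 1.74*s + 0.7569)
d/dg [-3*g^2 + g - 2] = 1 - 6*g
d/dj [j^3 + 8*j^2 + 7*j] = 3*j^2 + 16*j + 7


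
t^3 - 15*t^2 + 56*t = t*(t - 8)*(t - 7)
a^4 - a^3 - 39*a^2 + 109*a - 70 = (a - 5)*(a - 2)*(a - 1)*(a + 7)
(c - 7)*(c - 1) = c^2 - 8*c + 7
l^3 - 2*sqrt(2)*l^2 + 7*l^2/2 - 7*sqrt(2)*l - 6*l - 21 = (l + 7/2)*(l - 3*sqrt(2))*(l + sqrt(2))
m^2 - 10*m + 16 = (m - 8)*(m - 2)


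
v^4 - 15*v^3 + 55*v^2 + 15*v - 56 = (v - 8)*(v - 7)*(v - 1)*(v + 1)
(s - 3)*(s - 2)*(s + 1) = s^3 - 4*s^2 + s + 6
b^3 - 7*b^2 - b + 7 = (b - 7)*(b - 1)*(b + 1)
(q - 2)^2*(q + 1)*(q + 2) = q^4 - q^3 - 6*q^2 + 4*q + 8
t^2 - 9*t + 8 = (t - 8)*(t - 1)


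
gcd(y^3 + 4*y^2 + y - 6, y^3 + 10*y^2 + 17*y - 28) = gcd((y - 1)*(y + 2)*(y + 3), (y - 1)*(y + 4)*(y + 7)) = y - 1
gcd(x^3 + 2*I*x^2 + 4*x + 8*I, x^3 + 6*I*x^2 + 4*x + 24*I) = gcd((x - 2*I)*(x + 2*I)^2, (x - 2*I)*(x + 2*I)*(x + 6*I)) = x^2 + 4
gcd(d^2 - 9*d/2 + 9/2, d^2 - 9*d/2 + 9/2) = d^2 - 9*d/2 + 9/2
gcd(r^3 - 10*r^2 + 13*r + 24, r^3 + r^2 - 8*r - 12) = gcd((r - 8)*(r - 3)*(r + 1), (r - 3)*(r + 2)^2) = r - 3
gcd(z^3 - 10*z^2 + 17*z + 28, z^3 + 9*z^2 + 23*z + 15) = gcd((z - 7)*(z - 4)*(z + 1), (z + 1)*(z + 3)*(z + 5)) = z + 1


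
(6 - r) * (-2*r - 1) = 2*r^2 - 11*r - 6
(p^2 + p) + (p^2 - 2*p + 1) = 2*p^2 - p + 1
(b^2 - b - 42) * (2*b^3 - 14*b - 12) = 2*b^5 - 2*b^4 - 98*b^3 + 2*b^2 + 600*b + 504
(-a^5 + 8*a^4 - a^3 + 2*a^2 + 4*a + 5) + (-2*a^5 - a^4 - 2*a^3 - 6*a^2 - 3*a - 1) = -3*a^5 + 7*a^4 - 3*a^3 - 4*a^2 + a + 4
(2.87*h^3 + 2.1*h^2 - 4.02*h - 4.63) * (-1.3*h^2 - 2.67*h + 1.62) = -3.731*h^5 - 10.3929*h^4 + 4.2684*h^3 + 20.1544*h^2 + 5.8497*h - 7.5006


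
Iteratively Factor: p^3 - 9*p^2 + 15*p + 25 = (p + 1)*(p^2 - 10*p + 25) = (p - 5)*(p + 1)*(p - 5)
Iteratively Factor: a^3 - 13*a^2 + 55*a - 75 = (a - 5)*(a^2 - 8*a + 15) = (a - 5)*(a - 3)*(a - 5)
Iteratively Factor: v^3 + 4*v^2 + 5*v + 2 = (v + 1)*(v^2 + 3*v + 2) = (v + 1)^2*(v + 2)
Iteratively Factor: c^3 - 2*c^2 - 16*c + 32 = (c - 4)*(c^2 + 2*c - 8) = (c - 4)*(c + 4)*(c - 2)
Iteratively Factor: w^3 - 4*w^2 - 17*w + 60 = (w - 3)*(w^2 - w - 20) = (w - 5)*(w - 3)*(w + 4)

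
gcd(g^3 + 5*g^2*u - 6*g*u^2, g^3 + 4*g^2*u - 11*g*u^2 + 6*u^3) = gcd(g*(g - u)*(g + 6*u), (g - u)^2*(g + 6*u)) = -g^2 - 5*g*u + 6*u^2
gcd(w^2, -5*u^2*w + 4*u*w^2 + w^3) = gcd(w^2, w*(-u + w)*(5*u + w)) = w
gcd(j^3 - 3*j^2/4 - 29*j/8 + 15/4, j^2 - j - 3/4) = j - 3/2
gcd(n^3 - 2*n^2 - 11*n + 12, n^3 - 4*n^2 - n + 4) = n^2 - 5*n + 4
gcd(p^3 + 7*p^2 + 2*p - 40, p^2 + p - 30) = 1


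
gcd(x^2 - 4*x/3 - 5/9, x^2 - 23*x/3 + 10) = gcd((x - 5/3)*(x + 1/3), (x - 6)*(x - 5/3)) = x - 5/3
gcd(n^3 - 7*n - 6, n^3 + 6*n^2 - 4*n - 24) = n + 2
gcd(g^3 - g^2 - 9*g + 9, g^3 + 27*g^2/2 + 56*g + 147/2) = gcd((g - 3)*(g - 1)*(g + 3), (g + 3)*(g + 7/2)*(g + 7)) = g + 3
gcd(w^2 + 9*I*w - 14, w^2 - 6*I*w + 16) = w + 2*I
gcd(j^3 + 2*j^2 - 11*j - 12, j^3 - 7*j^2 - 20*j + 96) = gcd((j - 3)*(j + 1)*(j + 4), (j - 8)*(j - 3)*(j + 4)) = j^2 + j - 12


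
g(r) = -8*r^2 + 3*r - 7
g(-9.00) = -682.00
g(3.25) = -81.75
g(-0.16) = -7.68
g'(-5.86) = 96.76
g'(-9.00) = 147.00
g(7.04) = -382.37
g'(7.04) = -109.64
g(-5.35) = -252.03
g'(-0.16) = 5.56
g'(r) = 3 - 16*r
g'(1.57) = -22.12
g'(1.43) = -19.88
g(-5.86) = -299.30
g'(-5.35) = 88.60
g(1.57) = -22.01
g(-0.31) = -8.70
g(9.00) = -628.00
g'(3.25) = -49.00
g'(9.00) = -141.00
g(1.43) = -19.07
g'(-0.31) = 7.96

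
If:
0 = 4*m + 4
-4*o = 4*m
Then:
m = -1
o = 1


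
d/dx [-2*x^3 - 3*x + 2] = -6*x^2 - 3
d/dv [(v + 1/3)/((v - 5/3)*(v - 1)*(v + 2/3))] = 3*(-54*v^3 + 27*v^2 + 36*v + 31)/(81*v^6 - 324*v^5 + 306*v^4 + 216*v^3 - 359*v^2 - 20*v + 100)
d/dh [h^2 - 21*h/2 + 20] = 2*h - 21/2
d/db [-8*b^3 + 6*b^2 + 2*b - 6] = -24*b^2 + 12*b + 2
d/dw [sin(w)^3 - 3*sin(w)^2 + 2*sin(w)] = (3*sin(w)^2 - 6*sin(w) + 2)*cos(w)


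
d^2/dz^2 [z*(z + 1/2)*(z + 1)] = 6*z + 3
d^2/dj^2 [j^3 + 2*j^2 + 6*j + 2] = 6*j + 4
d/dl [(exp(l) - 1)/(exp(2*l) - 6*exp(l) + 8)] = (2*(1 - exp(l))*(exp(l) - 3) + exp(2*l) - 6*exp(l) + 8)*exp(l)/(exp(2*l) - 6*exp(l) + 8)^2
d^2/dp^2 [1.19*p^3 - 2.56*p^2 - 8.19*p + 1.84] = 7.14*p - 5.12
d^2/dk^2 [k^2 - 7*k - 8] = 2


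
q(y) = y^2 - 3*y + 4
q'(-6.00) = -15.00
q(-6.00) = 58.00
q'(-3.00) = -9.00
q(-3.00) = 22.00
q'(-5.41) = -13.82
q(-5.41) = 49.50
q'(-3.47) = -9.94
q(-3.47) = 26.45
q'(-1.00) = -5.00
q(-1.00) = 8.00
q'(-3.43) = -9.86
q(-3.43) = 26.05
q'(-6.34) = -15.68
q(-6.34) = 63.22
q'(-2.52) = -8.04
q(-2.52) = 17.91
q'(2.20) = 1.40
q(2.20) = 2.24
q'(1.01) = -0.98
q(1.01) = 1.99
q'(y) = 2*y - 3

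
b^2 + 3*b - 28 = (b - 4)*(b + 7)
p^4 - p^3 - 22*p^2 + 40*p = p*(p - 4)*(p - 2)*(p + 5)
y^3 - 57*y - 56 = (y - 8)*(y + 1)*(y + 7)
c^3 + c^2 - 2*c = c*(c - 1)*(c + 2)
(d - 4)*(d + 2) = d^2 - 2*d - 8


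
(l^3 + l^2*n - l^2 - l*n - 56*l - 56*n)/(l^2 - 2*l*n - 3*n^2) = (l^2 - l - 56)/(l - 3*n)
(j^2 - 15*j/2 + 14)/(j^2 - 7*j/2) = (j - 4)/j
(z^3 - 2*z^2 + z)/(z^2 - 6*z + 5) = z*(z - 1)/(z - 5)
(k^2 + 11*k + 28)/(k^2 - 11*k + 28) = (k^2 + 11*k + 28)/(k^2 - 11*k + 28)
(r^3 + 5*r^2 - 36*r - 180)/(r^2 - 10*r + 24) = (r^2 + 11*r + 30)/(r - 4)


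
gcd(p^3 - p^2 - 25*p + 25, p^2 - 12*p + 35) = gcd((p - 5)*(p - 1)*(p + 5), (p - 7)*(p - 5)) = p - 5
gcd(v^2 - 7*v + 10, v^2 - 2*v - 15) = v - 5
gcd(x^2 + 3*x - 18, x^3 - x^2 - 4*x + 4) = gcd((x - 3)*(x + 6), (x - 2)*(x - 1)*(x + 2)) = 1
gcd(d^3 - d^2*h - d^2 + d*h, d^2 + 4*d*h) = d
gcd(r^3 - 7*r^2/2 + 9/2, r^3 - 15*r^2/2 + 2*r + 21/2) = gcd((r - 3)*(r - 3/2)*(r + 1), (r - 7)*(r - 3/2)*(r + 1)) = r^2 - r/2 - 3/2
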